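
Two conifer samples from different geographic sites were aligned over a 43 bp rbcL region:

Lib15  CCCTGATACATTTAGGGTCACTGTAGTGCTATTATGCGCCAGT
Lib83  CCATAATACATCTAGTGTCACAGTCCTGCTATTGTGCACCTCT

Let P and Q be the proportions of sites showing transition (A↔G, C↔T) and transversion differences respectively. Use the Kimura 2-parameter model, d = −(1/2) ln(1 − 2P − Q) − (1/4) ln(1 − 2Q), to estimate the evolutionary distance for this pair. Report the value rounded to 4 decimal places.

0.3130

The sequences differ at positions 3 (C/A, transversion), 5 (G/A, transition), 12 (T/C, transition), 16 (G/T, transversion), 22 (T/A, transversion), 25 (A/C, transversion), 26 (G/C, transversion), 34 (A/G, transition), 38 (G/A, transition), 41 (A/T, transversion), 42 (G/C, transversion).
Of the 11 differences, 4 transitions and 7 transversions over 43 sites: P = 4/43 = 0.093023, Q = 7/43 = 0.162791.
d = −0.5·ln(0.651163) − 0.25·ln(0.674418) = −0.5·(-0.428995) − 0.25·(-0.393905) = 0.3130.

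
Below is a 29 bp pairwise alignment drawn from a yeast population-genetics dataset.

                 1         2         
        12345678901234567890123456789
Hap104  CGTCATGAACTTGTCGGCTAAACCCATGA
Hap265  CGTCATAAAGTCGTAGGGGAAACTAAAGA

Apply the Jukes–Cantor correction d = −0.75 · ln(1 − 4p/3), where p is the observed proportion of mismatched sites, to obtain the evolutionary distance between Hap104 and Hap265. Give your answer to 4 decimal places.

The sequences differ at positions 7 (G/A), 10 (C/G), 12 (T/C), 15 (C/A), 18 (C/G), 19 (T/G), 24 (C/T), 25 (C/A), 27 (T/A).
p = 9/29 = 0.310345.
d = −0.75 · ln(1 − (4/3)·0.310345) = −0.75 · ln(0.586207) = −0.75 · (-0.534082) = 0.4006.

0.4006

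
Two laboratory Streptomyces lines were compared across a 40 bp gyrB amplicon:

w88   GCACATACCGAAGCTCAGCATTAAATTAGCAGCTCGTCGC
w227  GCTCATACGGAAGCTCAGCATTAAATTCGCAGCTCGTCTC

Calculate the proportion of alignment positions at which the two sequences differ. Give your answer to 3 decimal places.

0.100

Mismatches occur at site 3 (A/T), site 9 (C/G), site 28 (A/C), site 39 (G/T).
There are 4 differences over 40 sites, so p = 4/40 = 0.100.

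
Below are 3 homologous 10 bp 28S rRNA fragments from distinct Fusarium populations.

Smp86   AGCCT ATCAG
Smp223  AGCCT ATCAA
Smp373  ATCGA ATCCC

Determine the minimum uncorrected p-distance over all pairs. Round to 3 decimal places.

0.100

Pairwise Hamming distances:
  Smp86 vs Smp223: 1
  Smp86 vs Smp373: 5
  Smp223 vs Smp373: 5
The smallest is 1 mismatch, between Smp86 and Smp223; p = 1/10 = 0.100.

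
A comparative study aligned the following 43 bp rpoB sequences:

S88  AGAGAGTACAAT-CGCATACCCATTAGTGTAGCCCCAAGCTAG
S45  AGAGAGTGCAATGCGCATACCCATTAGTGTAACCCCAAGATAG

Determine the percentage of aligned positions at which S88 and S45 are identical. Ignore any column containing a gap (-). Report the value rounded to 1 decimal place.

Excluding the 1 gap column leaves 42 comparable sites.
Mismatches occur at site 8 (A→G), site 32 (G→A), site 40 (C→A).
39 of the 42 comparable sites match, so the percent identity is 39/42 × 100 = 92.9%.

92.9%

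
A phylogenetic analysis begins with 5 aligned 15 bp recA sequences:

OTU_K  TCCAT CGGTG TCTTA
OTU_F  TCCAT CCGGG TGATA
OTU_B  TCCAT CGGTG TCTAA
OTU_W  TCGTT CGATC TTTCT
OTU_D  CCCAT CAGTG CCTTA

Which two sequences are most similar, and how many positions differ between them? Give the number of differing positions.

Pairwise Hamming distances:
  OTU_K vs OTU_F: 4
  OTU_K vs OTU_B: 1
  OTU_K vs OTU_W: 7
  OTU_K vs OTU_D: 3
  OTU_F vs OTU_B: 5
  OTU_F vs OTU_W: 10
  OTU_F vs OTU_D: 6
  OTU_B vs OTU_W: 7
  OTU_B vs OTU_D: 4
  OTU_W vs OTU_D: 10
The smallest is 1, between OTU_K and OTU_B.

1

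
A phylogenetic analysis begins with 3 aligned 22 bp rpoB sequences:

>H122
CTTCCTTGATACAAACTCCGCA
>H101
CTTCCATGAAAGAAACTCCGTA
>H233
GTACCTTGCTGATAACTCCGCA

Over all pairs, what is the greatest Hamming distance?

9

Pairwise Hamming distances:
  H122 vs H101: 4
  H122 vs H233: 6
  H101 vs H233: 9
The largest is 9, between H101 and H233.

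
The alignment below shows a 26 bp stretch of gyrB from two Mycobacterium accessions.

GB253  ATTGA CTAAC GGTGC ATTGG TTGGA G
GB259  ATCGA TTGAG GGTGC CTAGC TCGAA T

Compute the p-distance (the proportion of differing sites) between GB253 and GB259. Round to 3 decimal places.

Differing sites — 3:T/C; 6:C/T; 8:A/G; 10:C/G; 16:A/C; 18:T/A; 20:G/C; 22:T/C; 24:G/A; 26:G/T.
There are 10 differences over 26 sites, so p = 10/26 = 0.385.

0.385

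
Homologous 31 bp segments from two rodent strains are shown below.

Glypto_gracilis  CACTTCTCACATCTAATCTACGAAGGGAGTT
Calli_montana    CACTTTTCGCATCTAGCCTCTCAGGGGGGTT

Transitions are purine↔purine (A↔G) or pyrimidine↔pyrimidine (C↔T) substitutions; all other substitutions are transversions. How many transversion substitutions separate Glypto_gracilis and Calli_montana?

2

Mismatches occur at site 6 (C/T, transition), site 9 (A/G, transition), site 16 (A/G, transition), site 17 (T/C, transition), site 20 (A/C, transversion), site 21 (C/T, transition), site 22 (G/C, transversion), site 24 (A/G, transition), site 28 (A/G, transition).
Of the 9 differences, 7 transitions and 2 transversions, so the answer is 2.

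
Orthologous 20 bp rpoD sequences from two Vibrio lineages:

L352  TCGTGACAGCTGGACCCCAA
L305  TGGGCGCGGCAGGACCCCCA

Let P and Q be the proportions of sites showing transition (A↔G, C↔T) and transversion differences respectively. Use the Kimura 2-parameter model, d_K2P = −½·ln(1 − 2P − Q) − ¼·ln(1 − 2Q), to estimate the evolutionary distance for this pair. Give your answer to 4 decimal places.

0.4722

Differing sites — 2:C/G (Tv); 4:T/G (Tv); 5:G/C (Tv); 6:A/G (Ti); 8:A/G (Ti); 11:T/A (Tv); 19:A/C (Tv).
Of the 7 differences, 2 transitions and 5 transversions over 20 sites: P = 2/20 = 0.100000, Q = 5/20 = 0.250000.
d = −0.5·ln(0.550000) − 0.25·ln(0.500000) = −0.5·(-0.597837) − 0.25·(-0.693147) = 0.4722.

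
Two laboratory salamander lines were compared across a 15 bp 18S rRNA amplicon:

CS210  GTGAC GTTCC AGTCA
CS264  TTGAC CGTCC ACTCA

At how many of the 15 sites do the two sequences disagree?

4

Mismatches occur at site 1 (G/T), site 6 (G/C), site 7 (T/G), site 12 (G/C).
That gives 4 mismatches out of 15 aligned sites, so the Hamming distance is 4.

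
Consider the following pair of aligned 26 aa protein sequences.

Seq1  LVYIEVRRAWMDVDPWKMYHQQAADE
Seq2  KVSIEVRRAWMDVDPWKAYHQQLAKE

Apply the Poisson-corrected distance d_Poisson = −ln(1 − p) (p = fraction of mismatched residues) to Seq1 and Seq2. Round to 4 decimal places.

The sequences differ at positions 1 (L/K), 3 (Y/S), 18 (M/A), 23 (A/L), 25 (D/K).
p = 5/26 = 0.192308.
d = −ln(1 − 0.192308) = −ln(0.807692) = 0.2136.

0.2136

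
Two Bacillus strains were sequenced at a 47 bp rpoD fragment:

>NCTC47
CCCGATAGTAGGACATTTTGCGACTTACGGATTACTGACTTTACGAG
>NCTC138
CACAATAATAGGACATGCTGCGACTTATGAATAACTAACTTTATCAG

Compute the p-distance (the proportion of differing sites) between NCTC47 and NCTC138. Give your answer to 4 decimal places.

Mismatches occur at site 2 (C/A), site 4 (G/A), site 8 (G/A), site 17 (T/G), site 18 (T/C), site 28 (C/T), site 30 (G/A), site 33 (T/A), site 37 (G/A), site 44 (C/T), site 45 (G/C).
There are 11 differences over 47 sites, so p = 11/47 = 0.2340.

0.2340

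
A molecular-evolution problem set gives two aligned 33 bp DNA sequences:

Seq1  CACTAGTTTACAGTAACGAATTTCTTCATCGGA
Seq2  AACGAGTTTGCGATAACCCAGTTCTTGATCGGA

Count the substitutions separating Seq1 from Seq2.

9

Mismatches occur at site 1 (C/A), site 4 (T/G), site 10 (A/G), site 12 (A/G), site 13 (G/A), site 18 (G/C), site 19 (A/C), site 21 (T/G), site 27 (C/G).
That gives 9 mismatches out of 33 aligned sites, so the Hamming distance is 9.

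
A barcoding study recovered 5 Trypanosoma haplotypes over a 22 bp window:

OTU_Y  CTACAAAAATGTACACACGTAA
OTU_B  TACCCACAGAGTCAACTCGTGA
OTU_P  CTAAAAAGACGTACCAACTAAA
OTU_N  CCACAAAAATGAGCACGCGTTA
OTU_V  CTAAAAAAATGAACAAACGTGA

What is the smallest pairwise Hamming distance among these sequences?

Pairwise Hamming distances:
  OTU_Y vs OTU_B: 11
  OTU_Y vs OTU_P: 7
  OTU_Y vs OTU_N: 5
  OTU_Y vs OTU_V: 4
  OTU_B vs OTU_P: 17
  OTU_B vs OTU_N: 12
  OTU_B vs OTU_V: 13
  OTU_P vs OTU_N: 12
  OTU_P vs OTU_V: 7
  OTU_N vs OTU_V: 6
The smallest is 4, between OTU_Y and OTU_V.

4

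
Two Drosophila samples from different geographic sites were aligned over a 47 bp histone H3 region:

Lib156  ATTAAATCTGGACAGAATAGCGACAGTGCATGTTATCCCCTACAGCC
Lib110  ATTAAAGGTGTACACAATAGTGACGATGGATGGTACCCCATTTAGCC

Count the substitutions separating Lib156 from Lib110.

Mismatches occur at site 7 (T→G), site 8 (C→G), site 11 (G→T), site 15 (G→C), site 21 (C→T), site 25 (A→G), site 26 (G→A), site 29 (C→G), site 33 (T→G), site 36 (T→C), site 40 (C→A), site 42 (A→T), site 43 (C→T).
That gives 13 mismatches out of 47 aligned sites, so the Hamming distance is 13.

13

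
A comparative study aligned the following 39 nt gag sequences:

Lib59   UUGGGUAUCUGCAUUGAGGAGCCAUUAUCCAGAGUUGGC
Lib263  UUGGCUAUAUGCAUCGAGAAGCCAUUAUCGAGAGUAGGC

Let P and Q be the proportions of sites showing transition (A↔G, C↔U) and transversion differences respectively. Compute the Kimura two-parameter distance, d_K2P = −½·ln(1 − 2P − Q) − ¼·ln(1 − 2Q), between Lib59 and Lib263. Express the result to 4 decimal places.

0.1722

Mismatches occur at site 5 (G→C, transversion), site 9 (C→A, transversion), site 15 (U→C, transition), site 19 (G→A, transition), site 30 (C→G, transversion), site 36 (U→A, transversion).
Of the 6 differences, 2 transitions and 4 transversions over 39 sites: P = 2/39 = 0.051282, Q = 4/39 = 0.102564.
d = −0.5·ln(0.794872) − 0.25·ln(0.794872) = −0.5·(-0.229574) − 0.25·(-0.229574) = 0.1722.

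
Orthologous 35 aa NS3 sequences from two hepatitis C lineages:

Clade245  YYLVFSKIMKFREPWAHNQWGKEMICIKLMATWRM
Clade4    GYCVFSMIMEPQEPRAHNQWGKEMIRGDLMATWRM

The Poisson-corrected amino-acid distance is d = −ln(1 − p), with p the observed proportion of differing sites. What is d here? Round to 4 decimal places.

0.3365

The sequences differ at positions 1 (Y/G), 3 (L/C), 7 (K/M), 10 (K/E), 11 (F/P), 12 (R/Q), 15 (W/R), 26 (C/R), 27 (I/G), 28 (K/D).
p = 10/35 = 0.285714.
d = −ln(1 − 0.285714) = −ln(0.714286) = 0.3365.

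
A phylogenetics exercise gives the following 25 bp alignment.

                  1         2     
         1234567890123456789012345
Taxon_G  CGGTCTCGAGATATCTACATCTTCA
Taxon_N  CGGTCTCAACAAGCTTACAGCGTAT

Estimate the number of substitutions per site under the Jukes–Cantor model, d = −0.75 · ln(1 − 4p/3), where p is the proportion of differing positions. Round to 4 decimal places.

The sequences differ at positions 8 (G/A), 10 (G/C), 12 (T/A), 13 (A/G), 14 (T/C), 15 (C/T), 20 (T/G), 22 (T/G), 24 (C/A), 25 (A/T).
p = 10/25 = 0.400000.
d = −0.75 · ln(1 − (4/3)·0.400000) = −0.75 · ln(0.466667) = −0.75 · (-0.762139) = 0.5716.

0.5716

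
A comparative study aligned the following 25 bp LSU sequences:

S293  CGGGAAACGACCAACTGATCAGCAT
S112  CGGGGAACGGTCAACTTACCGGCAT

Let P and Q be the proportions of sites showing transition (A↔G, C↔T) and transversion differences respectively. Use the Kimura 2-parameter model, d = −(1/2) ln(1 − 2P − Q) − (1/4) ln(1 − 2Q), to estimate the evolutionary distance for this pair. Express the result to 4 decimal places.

The sequences differ at positions 5 (A/G, transition), 10 (A/G, transition), 11 (C/T, transition), 17 (G/T, transversion), 19 (T/C, transition), 21 (A/G, transition).
Of the 6 differences, 5 transitions and 1 transversion over 25 sites: P = 5/25 = 0.200000, Q = 1/25 = 0.040000.
d = −0.5·ln(0.560000) − 0.25·ln(0.920000) = −0.5·(-0.579818) − 0.25·(-0.083382) = 0.3108.

0.3108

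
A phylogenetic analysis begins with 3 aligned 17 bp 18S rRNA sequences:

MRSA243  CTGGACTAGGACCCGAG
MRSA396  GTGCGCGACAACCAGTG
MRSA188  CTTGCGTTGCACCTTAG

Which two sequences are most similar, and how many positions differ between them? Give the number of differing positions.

Pairwise Hamming distances:
  MRSA243 vs MRSA396: 8
  MRSA243 vs MRSA188: 7
  MRSA396 vs MRSA188: 12
The smallest is 7, between MRSA243 and MRSA188.

7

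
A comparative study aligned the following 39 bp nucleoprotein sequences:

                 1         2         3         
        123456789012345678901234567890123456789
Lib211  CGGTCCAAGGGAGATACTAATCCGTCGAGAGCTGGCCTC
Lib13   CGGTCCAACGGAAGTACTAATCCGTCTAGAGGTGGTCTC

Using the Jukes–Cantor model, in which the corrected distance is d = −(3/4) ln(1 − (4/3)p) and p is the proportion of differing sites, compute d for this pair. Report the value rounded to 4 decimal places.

The sequences differ at positions 9 (G/C), 13 (G/A), 14 (A/G), 27 (G/T), 32 (C/G), 36 (C/T).
p = 6/39 = 0.153846.
d = −0.75 · ln(1 − (4/3)·0.153846) = −0.75 · ln(0.794872) = −0.75 · (-0.229574) = 0.1722.

0.1722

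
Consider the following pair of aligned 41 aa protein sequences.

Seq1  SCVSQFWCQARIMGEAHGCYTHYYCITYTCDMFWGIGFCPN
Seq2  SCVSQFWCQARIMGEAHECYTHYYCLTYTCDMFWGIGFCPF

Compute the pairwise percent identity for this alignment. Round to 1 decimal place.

Differing sites — 18:G/E; 26:I/L; 41:N/F.
38 of the 41 sites match, so the percent identity is 38/41 × 100 = 92.7%.

92.7%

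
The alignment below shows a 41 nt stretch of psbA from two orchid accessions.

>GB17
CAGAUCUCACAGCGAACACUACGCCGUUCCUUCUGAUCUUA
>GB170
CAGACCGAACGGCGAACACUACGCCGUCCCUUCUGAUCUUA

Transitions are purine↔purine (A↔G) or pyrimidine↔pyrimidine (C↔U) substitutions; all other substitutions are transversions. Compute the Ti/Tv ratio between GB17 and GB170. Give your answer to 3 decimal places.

The sequences differ at positions 5 (U/C, transition), 7 (U/G, transversion), 8 (C/A, transversion), 11 (A/G, transition), 28 (U/C, transition).
Of the 5 differences, 3 transitions and 2 transversions, so Ti/Tv = 3/2 = 1.500.

1.500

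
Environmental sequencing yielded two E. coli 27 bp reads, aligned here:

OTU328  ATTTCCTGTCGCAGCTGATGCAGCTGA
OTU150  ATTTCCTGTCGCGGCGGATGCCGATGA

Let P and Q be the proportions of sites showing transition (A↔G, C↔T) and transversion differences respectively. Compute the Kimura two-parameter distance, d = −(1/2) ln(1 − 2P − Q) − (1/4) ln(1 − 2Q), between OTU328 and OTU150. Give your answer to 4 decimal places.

Differing sites — 13:A/G (Ti); 16:T/G (Tv); 22:A/C (Tv); 24:C/A (Tv).
Of the 4 differences, 1 transition and 3 transversions over 27 sites: P = 1/27 = 0.037037, Q = 3/27 = 0.111111.
d = −0.5·ln(0.814815) − 0.25·ln(0.777778) = −0.5·(-0.204794) − 0.25·(-0.251314) = 0.1652.

0.1652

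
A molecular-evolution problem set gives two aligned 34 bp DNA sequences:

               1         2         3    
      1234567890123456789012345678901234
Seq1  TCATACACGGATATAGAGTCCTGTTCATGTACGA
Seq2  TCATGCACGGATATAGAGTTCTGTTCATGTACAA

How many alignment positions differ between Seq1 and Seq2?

Mismatches occur at site 5 (A→G), site 20 (C→T), site 33 (G→A).
That gives 3 mismatches out of 34 aligned sites, so the Hamming distance is 3.

3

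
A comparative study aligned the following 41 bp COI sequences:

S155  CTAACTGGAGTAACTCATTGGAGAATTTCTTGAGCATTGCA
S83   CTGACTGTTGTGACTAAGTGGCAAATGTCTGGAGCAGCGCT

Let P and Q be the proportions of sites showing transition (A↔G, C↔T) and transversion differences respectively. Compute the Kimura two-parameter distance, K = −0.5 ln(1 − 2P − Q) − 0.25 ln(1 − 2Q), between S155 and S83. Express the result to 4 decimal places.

The sequences differ at positions 3 (A/G, transition), 8 (G/T, transversion), 9 (A/T, transversion), 12 (A/G, transition), 16 (C/A, transversion), 18 (T/G, transversion), 22 (A/C, transversion), 23 (G/A, transition), 27 (T/G, transversion), 31 (T/G, transversion), 37 (T/G, transversion), 38 (T/C, transition), 41 (A/T, transversion).
Of the 13 differences, 4 transitions and 9 transversions over 41 sites: P = 4/41 = 0.097561, Q = 9/41 = 0.219512.
d = −0.5·ln(0.585366) − 0.25·ln(0.560976) = −0.5·(-0.535518) − 0.25·(-0.578077) = 0.4123.

0.4123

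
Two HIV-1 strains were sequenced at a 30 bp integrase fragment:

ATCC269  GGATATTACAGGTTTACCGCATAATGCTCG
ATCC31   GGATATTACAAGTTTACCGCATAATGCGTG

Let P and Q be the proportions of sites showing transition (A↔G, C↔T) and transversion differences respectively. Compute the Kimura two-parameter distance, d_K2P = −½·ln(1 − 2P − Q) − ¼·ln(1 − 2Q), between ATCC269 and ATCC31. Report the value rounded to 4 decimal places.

0.1084

Mismatches occur at site 11 (G↔A, transition), site 28 (T↔G, transversion), site 29 (C↔T, transition).
Of the 3 differences, 2 transitions and 1 transversion over 30 sites: P = 2/30 = 0.066667, Q = 1/30 = 0.033333.
d = −0.5·ln(0.833333) − 0.25·ln(0.933334) = −0.5·(-0.182322) − 0.25·(-0.068992) = 0.1084.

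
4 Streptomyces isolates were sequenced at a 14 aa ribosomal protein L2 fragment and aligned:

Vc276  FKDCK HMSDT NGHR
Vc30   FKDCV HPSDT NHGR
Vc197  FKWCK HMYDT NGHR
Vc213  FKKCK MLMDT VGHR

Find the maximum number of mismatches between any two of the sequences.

8

Pairwise Hamming distances:
  Vc276 vs Vc30: 4
  Vc276 vs Vc197: 2
  Vc276 vs Vc213: 5
  Vc30 vs Vc197: 6
  Vc30 vs Vc213: 8
  Vc197 vs Vc213: 5
The largest is 8, between Vc30 and Vc213.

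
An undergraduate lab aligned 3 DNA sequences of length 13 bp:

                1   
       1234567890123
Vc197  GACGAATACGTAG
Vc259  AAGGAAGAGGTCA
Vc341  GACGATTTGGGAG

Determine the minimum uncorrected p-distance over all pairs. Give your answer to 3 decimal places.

0.308

Pairwise Hamming distances:
  Vc197 vs Vc259: 6
  Vc197 vs Vc341: 4
  Vc259 vs Vc341: 8
The smallest is 4 mismatches, between Vc197 and Vc341; p = 4/13 = 0.308.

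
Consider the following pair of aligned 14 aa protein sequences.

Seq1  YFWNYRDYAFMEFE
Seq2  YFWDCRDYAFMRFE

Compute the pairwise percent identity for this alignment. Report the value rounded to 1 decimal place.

78.6%

The sequences differ at positions 4 (N/D), 5 (Y/C), 12 (E/R).
11 of the 14 sites match, so the percent identity is 11/14 × 100 = 78.6%.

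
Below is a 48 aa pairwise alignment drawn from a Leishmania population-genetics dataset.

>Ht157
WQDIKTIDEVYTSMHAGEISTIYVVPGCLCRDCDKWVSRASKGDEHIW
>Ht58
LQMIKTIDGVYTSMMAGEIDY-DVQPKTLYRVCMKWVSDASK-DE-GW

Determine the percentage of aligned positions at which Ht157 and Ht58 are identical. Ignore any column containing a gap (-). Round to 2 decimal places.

Excluding the 3 gap columns leaves 45 comparable sites.
The sequences differ at positions 1 (W/L), 3 (D/M), 9 (E/G), 15 (H/M), 20 (S/D), 21 (T/Y), 23 (Y/D), 25 (V/Q), 27 (G/K), 28 (C/T), 30 (C/Y), 32 (D/V), 34 (D/M), 39 (R/D), 47 (I/G).
30 of the 45 comparable sites match, so the percent identity is 30/45 × 100 = 66.67%.

66.67%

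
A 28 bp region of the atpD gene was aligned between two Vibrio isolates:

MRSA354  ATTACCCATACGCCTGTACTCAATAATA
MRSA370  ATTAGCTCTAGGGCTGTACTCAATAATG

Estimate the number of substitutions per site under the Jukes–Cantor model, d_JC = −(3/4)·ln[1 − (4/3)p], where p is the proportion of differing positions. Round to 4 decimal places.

0.2524

Differing sites — 5:C/G; 7:C/T; 8:A/C; 11:C/G; 13:C/G; 28:A/G.
p = 6/28 = 0.214286.
d = −0.75 · ln(1 − (4/3)·0.214286) = −0.75 · ln(0.714285) = −0.75 · (-0.336473) = 0.2524.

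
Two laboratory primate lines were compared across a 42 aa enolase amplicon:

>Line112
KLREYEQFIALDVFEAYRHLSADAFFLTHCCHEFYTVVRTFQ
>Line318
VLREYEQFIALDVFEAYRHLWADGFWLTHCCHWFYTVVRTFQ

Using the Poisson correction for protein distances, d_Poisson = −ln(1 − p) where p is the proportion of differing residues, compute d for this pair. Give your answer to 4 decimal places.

Differing sites — 1:K/V; 21:S/W; 24:A/G; 26:F/W; 33:E/W.
p = 5/42 = 0.119048.
d = −ln(1 − 0.119048) = −ln(0.880952) = 0.1268.

0.1268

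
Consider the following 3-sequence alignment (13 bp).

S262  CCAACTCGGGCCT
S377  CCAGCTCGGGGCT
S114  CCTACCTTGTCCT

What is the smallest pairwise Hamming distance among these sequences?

2

Pairwise Hamming distances:
  S262 vs S377: 2
  S262 vs S114: 5
  S377 vs S114: 7
The smallest is 2, between S262 and S377.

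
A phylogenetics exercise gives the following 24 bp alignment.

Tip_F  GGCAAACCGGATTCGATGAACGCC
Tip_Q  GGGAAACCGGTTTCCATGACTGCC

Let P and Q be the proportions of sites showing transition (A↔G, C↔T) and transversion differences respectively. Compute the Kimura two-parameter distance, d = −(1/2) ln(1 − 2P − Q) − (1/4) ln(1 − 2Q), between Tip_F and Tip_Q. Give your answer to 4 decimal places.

Mismatches occur at site 3 (C↔G, transversion), site 11 (A↔T, transversion), site 15 (G↔C, transversion), site 20 (A↔C, transversion), site 21 (C↔T, transition).
Of the 5 differences, 1 transition and 4 transversions over 24 sites: P = 1/24 = 0.041667, Q = 4/24 = 0.166667.
d = −0.5·ln(0.749999) − 0.25·ln(0.666666) = −0.5·(-0.287683) − 0.25·(-0.405466) = 0.2452.

0.2452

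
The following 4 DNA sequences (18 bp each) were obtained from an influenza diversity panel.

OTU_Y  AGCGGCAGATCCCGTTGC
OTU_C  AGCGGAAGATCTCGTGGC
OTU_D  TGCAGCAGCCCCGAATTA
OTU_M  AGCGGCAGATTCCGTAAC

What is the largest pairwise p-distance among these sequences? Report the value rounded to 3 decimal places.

Pairwise Hamming distances:
  OTU_Y vs OTU_C: 3
  OTU_Y vs OTU_D: 9
  OTU_Y vs OTU_M: 3
  OTU_C vs OTU_D: 12
  OTU_C vs OTU_M: 5
  OTU_D vs OTU_M: 11
The largest is 12 mismatches, between OTU_C and OTU_D; p = 12/18 = 0.667.

0.667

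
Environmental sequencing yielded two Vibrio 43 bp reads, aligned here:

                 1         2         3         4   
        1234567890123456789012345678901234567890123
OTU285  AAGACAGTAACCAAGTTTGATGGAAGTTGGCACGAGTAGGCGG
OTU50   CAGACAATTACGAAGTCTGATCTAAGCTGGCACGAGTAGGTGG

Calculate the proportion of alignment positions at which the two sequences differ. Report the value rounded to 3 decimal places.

Differing sites — 1:A/C; 7:G/A; 9:A/T; 12:C/G; 17:T/C; 22:G/C; 23:G/T; 27:T/C; 41:C/T.
There are 9 differences over 43 sites, so p = 9/43 = 0.209.

0.209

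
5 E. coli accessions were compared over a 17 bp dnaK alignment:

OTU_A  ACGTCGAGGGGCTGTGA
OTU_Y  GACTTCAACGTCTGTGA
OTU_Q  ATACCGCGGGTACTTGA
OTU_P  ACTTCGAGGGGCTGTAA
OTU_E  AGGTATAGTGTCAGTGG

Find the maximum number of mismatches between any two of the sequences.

Pairwise Hamming distances:
  OTU_A vs OTU_Y: 8
  OTU_A vs OTU_Q: 8
  OTU_A vs OTU_P: 2
  OTU_A vs OTU_E: 7
  OTU_Y vs OTU_Q: 12
  OTU_Y vs OTU_P: 9
  OTU_Y vs OTU_E: 9
  OTU_Q vs OTU_P: 9
  OTU_Q vs OTU_E: 11
  OTU_P vs OTU_E: 9
The largest is 12, between OTU_Y and OTU_Q.

12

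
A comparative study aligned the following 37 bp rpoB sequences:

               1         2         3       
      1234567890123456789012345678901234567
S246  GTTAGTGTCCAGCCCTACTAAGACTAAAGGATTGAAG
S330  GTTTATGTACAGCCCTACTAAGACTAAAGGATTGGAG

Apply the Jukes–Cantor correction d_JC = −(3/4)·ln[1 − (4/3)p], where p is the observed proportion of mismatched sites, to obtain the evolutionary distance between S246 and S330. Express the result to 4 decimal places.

0.1167

Differing sites — 4:A/T; 5:G/A; 9:C/A; 35:A/G.
p = 4/37 = 0.108108.
d = −0.75 · ln(1 − (4/3)·0.108108) = −0.75 · ln(0.855856) = −0.75 · (-0.155653) = 0.1167.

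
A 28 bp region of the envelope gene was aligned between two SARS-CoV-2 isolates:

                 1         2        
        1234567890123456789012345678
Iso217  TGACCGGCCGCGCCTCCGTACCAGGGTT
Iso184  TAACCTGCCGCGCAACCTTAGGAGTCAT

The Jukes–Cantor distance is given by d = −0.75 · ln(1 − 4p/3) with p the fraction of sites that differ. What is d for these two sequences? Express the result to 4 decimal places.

0.4850

Mismatches occur at site 2 (G/A), site 6 (G/T), site 14 (C/A), site 15 (T/A), site 18 (G/T), site 21 (C/G), site 22 (C/G), site 25 (G/T), site 26 (G/C), site 27 (T/A).
p = 10/28 = 0.357143.
d = −0.75 · ln(1 − (4/3)·0.357143) = −0.75 · ln(0.523809) = −0.75 · (-0.646628) = 0.4850.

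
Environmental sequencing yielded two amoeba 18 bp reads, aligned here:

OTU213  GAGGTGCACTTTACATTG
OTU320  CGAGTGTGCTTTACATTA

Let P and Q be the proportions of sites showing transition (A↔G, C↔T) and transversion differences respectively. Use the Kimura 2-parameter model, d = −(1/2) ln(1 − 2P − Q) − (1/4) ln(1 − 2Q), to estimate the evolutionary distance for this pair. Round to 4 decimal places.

0.5017

The sequences differ at positions 1 (G/C, transversion), 2 (A/G, transition), 3 (G/A, transition), 7 (C/T, transition), 8 (A/G, transition), 18 (G/A, transition).
Of the 6 differences, 5 transitions and 1 transversion over 18 sites: P = 5/18 = 0.277778, Q = 1/18 = 0.055556.
d = −0.5·ln(0.388888) − 0.25·ln(0.888888) = −0.5·(-0.944464) − 0.25·(-0.117784) = 0.5017.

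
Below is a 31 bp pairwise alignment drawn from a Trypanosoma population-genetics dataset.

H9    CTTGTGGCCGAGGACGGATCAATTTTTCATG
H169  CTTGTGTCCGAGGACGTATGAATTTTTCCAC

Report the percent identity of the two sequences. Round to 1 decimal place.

80.6%

Mismatches occur at site 7 (G↔T), site 17 (G↔T), site 20 (C↔G), site 29 (A↔C), site 30 (T↔A), site 31 (G↔C).
25 of the 31 sites match, so the percent identity is 25/31 × 100 = 80.6%.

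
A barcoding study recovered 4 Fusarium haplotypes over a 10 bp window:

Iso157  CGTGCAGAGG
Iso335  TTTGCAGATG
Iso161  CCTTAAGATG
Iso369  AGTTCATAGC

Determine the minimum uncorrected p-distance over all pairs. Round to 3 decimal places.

Pairwise Hamming distances:
  Iso157 vs Iso335: 3
  Iso157 vs Iso161: 4
  Iso157 vs Iso369: 4
  Iso335 vs Iso161: 4
  Iso335 vs Iso369: 6
  Iso161 vs Iso369: 6
The smallest is 3 mismatches, between Iso157 and Iso335; p = 3/10 = 0.300.

0.300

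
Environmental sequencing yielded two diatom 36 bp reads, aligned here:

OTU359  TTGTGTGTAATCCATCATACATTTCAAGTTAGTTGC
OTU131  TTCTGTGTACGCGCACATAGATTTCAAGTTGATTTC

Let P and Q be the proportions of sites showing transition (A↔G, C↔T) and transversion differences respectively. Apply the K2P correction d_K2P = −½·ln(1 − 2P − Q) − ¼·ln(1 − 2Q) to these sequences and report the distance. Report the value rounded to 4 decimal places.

Mismatches occur at site 3 (G↔C, transversion), site 10 (A↔C, transversion), site 11 (T↔G, transversion), site 13 (C↔G, transversion), site 14 (A↔C, transversion), site 15 (T↔A, transversion), site 20 (C↔G, transversion), site 31 (A↔G, transition), site 32 (G↔A, transition), site 35 (G↔T, transversion).
Of the 10 differences, 2 transitions and 8 transversions over 36 sites: P = 2/36 = 0.055556, Q = 8/36 = 0.222222.
d = −0.5·ln(0.666666) − 0.25·ln(0.555556) = −0.5·(-0.405466) − 0.25·(-0.587786) = 0.3497.

0.3497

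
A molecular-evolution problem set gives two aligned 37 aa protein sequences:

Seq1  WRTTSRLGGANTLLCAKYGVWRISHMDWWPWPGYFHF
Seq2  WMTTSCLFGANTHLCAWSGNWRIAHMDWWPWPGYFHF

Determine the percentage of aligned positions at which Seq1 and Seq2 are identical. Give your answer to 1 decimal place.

78.4%

Mismatches occur at site 2 (R/M), site 6 (R/C), site 8 (G/F), site 13 (L/H), site 17 (K/W), site 18 (Y/S), site 20 (V/N), site 24 (S/A).
29 of the 37 sites match, so the percent identity is 29/37 × 100 = 78.4%.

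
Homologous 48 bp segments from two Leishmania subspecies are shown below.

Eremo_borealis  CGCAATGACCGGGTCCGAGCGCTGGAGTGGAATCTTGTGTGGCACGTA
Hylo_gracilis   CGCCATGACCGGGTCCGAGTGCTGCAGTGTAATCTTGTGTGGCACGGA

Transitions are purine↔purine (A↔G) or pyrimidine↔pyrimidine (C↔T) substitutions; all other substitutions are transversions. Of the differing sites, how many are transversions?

The sequences differ at positions 4 (A/C, transversion), 20 (C/T, transition), 25 (G/C, transversion), 30 (G/T, transversion), 47 (T/G, transversion).
Of the 5 differences, 1 transition and 4 transversions, so the answer is 4.

4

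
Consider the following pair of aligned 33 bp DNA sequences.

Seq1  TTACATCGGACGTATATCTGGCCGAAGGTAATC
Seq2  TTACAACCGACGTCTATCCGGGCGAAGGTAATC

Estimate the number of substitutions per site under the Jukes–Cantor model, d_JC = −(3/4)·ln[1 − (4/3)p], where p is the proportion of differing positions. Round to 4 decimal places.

Mismatches occur at site 6 (T↔A), site 8 (G↔C), site 14 (A↔C), site 19 (T↔C), site 22 (C↔G).
p = 5/33 = 0.151515.
d = −0.75 · ln(1 − (4/3)·0.151515) = −0.75 · ln(0.797980) = −0.75 · (-0.225672) = 0.1693.

0.1693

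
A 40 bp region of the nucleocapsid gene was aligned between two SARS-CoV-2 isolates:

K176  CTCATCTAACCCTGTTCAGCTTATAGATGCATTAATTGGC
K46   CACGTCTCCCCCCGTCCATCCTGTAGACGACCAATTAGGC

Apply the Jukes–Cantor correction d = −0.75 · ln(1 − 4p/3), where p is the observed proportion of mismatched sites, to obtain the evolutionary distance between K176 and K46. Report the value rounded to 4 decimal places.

Differing sites — 2:T/A; 4:A/G; 8:A/C; 9:A/C; 13:T/C; 16:T/C; 19:G/T; 21:T/C; 23:A/G; 28:T/C; 30:C/A; 31:A/C; 32:T/C; 33:T/A; 35:A/T; 37:T/A.
p = 16/40 = 0.400000.
d = −0.75 · ln(1 − (4/3)·0.400000) = −0.75 · ln(0.466667) = −0.75 · (-0.762139) = 0.5716.

0.5716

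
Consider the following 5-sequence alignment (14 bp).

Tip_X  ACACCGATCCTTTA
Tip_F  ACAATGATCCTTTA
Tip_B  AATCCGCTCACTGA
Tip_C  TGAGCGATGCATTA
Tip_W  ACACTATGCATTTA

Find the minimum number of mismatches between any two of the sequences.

2

Pairwise Hamming distances:
  Tip_X vs Tip_F: 2
  Tip_X vs Tip_B: 6
  Tip_X vs Tip_C: 5
  Tip_X vs Tip_W: 5
  Tip_F vs Tip_B: 8
  Tip_F vs Tip_C: 6
  Tip_F vs Tip_W: 5
  Tip_B vs Tip_C: 9
  Tip_B vs Tip_W: 8
  Tip_C vs Tip_W: 10
The smallest is 2, between Tip_X and Tip_F.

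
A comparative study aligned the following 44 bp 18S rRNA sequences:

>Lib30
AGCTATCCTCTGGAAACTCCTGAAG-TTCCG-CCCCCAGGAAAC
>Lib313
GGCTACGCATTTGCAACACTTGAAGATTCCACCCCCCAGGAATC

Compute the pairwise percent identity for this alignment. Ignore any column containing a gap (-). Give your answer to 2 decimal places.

Excluding the 2 gap columns leaves 42 comparable sites.
Differing sites — 1:A/G; 6:T/C; 7:C/G; 9:T/A; 10:C/T; 12:G/T; 14:A/C; 18:T/A; 20:C/T; 31:G/A; 43:A/T.
31 of the 42 comparable sites match, so the percent identity is 31/42 × 100 = 73.81%.

73.81%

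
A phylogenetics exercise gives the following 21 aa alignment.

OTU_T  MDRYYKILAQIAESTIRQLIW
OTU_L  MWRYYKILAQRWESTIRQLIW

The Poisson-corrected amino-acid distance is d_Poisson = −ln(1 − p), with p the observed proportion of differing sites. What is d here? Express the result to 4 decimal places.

Mismatches occur at site 2 (D/W), site 11 (I/R), site 12 (A/W).
p = 3/21 = 0.142857.
d = −ln(1 − 0.142857) = −ln(0.857143) = 0.1542.

0.1542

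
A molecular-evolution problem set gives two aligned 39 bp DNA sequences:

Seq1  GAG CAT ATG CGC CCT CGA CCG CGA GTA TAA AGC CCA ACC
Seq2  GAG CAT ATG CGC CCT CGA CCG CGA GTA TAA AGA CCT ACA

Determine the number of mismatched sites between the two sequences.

The sequences differ at positions 33 (C/A), 36 (A/T), 39 (C/A).
That gives 3 mismatches out of 39 aligned sites, so the Hamming distance is 3.

3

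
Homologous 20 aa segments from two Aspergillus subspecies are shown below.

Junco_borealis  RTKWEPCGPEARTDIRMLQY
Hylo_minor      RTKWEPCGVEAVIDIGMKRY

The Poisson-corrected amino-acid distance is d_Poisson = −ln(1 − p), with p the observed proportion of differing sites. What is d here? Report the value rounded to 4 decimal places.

0.3567

Mismatches occur at site 9 (P/V), site 12 (R/V), site 13 (T/I), site 16 (R/G), site 18 (L/K), site 19 (Q/R).
p = 6/20 = 0.300000.
d = −ln(1 − 0.300000) = −ln(0.700000) = 0.3567.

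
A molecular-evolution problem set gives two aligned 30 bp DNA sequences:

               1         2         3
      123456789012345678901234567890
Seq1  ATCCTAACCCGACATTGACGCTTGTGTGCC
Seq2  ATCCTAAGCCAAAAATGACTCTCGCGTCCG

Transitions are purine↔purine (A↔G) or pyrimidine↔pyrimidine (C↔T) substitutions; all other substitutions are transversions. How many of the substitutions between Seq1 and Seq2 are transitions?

The sequences differ at positions 8 (C/G, transversion), 11 (G/A, transition), 13 (C/A, transversion), 15 (T/A, transversion), 20 (G/T, transversion), 23 (T/C, transition), 25 (T/C, transition), 28 (G/C, transversion), 30 (C/G, transversion).
Of the 9 differences, 3 transitions and 6 transversions, so the answer is 3.

3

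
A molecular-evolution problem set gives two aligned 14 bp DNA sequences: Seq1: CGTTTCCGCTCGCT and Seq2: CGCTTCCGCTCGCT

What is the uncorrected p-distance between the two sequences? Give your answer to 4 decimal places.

0.0714

A single mismatch occurs at site 3 (T→C).
There are 1 differences over 14 sites, so p = 1/14 = 0.0714.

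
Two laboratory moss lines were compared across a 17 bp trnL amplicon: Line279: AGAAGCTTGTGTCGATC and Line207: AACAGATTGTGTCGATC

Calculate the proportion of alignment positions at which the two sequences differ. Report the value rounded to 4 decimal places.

0.1765

The sequences differ at positions 2 (G/A), 3 (A/C), 6 (C/A).
There are 3 differences over 17 sites, so p = 3/17 = 0.1765.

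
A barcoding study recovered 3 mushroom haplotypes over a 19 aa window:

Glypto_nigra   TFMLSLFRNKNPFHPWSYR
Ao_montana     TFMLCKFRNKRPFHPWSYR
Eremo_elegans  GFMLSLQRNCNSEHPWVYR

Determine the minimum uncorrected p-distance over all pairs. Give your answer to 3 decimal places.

0.158

Pairwise Hamming distances:
  Glypto_nigra vs Ao_montana: 3
  Glypto_nigra vs Eremo_elegans: 6
  Ao_montana vs Eremo_elegans: 9
The smallest is 3 mismatches, between Glypto_nigra and Ao_montana; p = 3/19 = 0.158.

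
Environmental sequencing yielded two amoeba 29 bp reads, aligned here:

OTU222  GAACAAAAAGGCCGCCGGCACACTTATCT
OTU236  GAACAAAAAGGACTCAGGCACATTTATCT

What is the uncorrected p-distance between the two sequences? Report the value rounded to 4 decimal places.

0.1379

Mismatches occur at site 12 (C→A), site 14 (G→T), site 16 (C→A), site 23 (C→T).
There are 4 differences over 29 sites, so p = 4/29 = 0.1379.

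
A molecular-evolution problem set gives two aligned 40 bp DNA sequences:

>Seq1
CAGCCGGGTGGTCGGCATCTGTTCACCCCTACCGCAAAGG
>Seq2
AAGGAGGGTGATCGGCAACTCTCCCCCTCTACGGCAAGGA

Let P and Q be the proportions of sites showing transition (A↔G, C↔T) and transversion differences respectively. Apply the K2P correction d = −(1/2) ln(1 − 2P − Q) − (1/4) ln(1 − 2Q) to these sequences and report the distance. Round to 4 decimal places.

The sequences differ at positions 1 (C/A, transversion), 4 (C/G, transversion), 5 (C/A, transversion), 11 (G/A, transition), 18 (T/A, transversion), 21 (G/C, transversion), 23 (T/C, transition), 25 (A/C, transversion), 28 (C/T, transition), 33 (C/G, transversion), 38 (A/G, transition), 40 (G/A, transition).
Of the 12 differences, 5 transitions and 7 transversions over 40 sites: P = 5/40 = 0.125000, Q = 7/40 = 0.175000.
d = −0.5·ln(0.575000) − 0.25·ln(0.650000) = −0.5·(-0.553385) − 0.25·(-0.430783) = 0.3844.

0.3844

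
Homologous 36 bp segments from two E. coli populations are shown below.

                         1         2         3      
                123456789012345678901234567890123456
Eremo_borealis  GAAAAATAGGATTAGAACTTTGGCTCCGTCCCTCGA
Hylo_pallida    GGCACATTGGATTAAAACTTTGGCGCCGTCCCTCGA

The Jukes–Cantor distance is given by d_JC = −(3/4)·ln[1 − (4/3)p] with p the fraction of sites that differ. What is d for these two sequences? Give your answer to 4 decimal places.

0.1885

The sequences differ at positions 2 (A/G), 3 (A/C), 5 (A/C), 8 (A/T), 15 (G/A), 25 (T/G).
p = 6/36 = 0.166667.
d = −0.75 · ln(1 − (4/3)·0.166667) = −0.75 · ln(0.777777) = −0.75 · (-0.251315) = 0.1885.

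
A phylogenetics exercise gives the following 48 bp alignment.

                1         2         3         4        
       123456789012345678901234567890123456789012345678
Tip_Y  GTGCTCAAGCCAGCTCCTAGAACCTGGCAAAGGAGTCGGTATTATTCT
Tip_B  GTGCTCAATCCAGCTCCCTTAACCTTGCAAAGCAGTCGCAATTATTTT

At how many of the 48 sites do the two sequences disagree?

9

The sequences differ at positions 9 (G/T), 18 (T/C), 19 (A/T), 20 (G/T), 26 (G/T), 33 (G/C), 39 (G/C), 40 (T/A), 47 (C/T).
That gives 9 mismatches out of 48 aligned sites, so the Hamming distance is 9.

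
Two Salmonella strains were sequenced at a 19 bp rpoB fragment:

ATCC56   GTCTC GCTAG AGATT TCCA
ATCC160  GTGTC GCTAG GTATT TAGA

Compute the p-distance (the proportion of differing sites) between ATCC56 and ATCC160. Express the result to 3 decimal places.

0.263

Mismatches occur at site 3 (C↔G), site 11 (A↔G), site 12 (G↔T), site 17 (C↔A), site 18 (C↔G).
There are 5 differences over 19 sites, so p = 5/19 = 0.263.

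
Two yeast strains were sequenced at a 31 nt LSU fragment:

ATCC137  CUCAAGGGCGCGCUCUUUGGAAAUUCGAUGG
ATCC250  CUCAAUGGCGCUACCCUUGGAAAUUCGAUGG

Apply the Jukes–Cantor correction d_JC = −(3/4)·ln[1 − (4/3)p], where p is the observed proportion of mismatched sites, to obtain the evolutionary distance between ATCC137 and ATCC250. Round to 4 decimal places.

0.1816

Differing sites — 6:G/U; 12:G/U; 13:C/A; 14:U/C; 16:U/C.
p = 5/31 = 0.161290.
d = −0.75 · ln(1 − (4/3)·0.161290) = −0.75 · ln(0.784947) = −0.75 · (-0.242139) = 0.1816.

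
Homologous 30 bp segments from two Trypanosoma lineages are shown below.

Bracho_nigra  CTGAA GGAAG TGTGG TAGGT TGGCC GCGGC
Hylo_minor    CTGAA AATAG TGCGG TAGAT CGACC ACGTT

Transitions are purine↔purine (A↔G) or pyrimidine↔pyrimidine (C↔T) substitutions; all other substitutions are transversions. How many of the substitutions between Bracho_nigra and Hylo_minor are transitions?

8

Mismatches occur at site 6 (G→A, transition), site 7 (G→A, transition), site 8 (A→T, transversion), site 13 (T→C, transition), site 19 (G→A, transition), site 21 (T→C, transition), site 23 (G→A, transition), site 26 (G→A, transition), site 29 (G→T, transversion), site 30 (C→T, transition).
Of the 10 differences, 8 transitions and 2 transversions, so the answer is 8.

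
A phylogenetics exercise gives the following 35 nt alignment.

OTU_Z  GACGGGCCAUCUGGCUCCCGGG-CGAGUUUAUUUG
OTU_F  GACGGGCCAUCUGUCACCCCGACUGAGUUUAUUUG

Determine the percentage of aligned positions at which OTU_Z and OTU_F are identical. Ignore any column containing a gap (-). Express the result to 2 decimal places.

Excluding the 1 gap column leaves 34 comparable sites.
The sequences differ at positions 14 (G/U), 16 (U/A), 20 (G/C), 22 (G/A), 24 (C/U).
29 of the 34 comparable sites match, so the percent identity is 29/34 × 100 = 85.29%.

85.29%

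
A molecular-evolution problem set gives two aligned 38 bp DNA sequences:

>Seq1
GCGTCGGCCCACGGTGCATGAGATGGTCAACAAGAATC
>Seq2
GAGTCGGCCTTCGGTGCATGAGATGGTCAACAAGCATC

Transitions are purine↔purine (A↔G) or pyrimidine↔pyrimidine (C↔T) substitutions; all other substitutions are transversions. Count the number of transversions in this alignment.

3

Differing sites — 2:C/A (Tv); 10:C/T (Ti); 11:A/T (Tv); 35:A/C (Tv).
Of the 4 differences, 1 transition and 3 transversions, so the answer is 3.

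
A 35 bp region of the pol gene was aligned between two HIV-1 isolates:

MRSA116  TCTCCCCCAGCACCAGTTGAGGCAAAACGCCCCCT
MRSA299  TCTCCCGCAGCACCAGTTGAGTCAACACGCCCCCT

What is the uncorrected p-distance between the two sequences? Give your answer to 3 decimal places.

The sequences differ at positions 7 (C/G), 22 (G/T), 26 (A/C).
There are 3 differences over 35 sites, so p = 3/35 = 0.086.

0.086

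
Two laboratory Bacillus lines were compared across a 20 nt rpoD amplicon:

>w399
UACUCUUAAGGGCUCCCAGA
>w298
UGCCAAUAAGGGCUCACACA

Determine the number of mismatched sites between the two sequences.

6

Mismatches occur at site 2 (A→G), site 4 (U→C), site 5 (C→A), site 6 (U→A), site 16 (C→A), site 19 (G→C).
That gives 6 mismatches out of 20 aligned sites, so the Hamming distance is 6.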